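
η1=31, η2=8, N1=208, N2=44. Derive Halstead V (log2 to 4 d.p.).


Formula: V = N * log2(η), where N = N1 + N2 and η = η1 + η2
η = 31 + 8 = 39
N = 208 + 44 = 252
log2(39) ≈ 5.2854
V = 252 * 5.2854 = 1331.92

1331.92


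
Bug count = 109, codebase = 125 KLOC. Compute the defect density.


Defect density = defects / KLOC
Defect density = 109 / 125
Defect density = 0.872 defects/KLOC

0.872 defects/KLOC


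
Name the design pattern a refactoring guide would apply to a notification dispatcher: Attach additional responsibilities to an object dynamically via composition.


This matches the Decorator pattern

Decorator


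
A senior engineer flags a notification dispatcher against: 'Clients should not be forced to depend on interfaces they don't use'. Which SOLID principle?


This describes the Interface Segregation Principle (ISP)

Interface Segregation Principle (ISP)


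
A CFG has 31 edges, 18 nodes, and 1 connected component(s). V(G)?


Formula: V(G) = E - N + 2P
V(G) = 31 - 18 + 2*1
V(G) = 13 + 2
V(G) = 15

15


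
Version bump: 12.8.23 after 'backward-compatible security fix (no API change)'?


Current: 12.8.23
Change category: 'backward-compatible security fix (no API change)' → patch bump
SemVer rule: patch bump → increment PATCH (MAJOR and MINOR unchanged)
New: 12.8.24

12.8.24


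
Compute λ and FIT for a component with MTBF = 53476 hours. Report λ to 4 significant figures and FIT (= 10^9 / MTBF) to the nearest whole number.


Formula: λ = 1 / MTBF; FIT = λ × 1e9 = 1e9 / MTBF
λ = 1 / 53476 ≈ 1.870e-05 failures/hour
FIT = 1e9 / 53476 ≈ 18700 failures per 1e9 hours (nearest whole number)

λ = 1.870e-05 /h, FIT = 18700


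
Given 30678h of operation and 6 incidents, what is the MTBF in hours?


Formula: MTBF = Total operating time / Number of failures
MTBF = 30678 / 6
MTBF = 5113.0 hours

5113.0 hours


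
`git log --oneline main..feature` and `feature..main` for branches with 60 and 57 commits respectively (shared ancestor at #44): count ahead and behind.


Common ancestor: commit #44
feature commits after divergence: 60 - 44 = 16
main commits after divergence: 57 - 44 = 13
feature is 16 commits ahead of main
main is 13 commits ahead of feature

feature ahead: 16, main ahead: 13


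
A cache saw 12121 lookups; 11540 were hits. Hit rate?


Formula: hit rate = hits / (hits + misses) * 100
hit rate = 11540 / (11540 + 581) * 100
hit rate = 11540 / 12121 * 100
hit rate = 95.21%

95.21%


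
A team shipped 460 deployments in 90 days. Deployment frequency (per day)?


Formula: deployments per day = releases / days
= 460 / 90
= 5.111 deploys/day
(equivalently, 35.78 deploys/week)

5.111 deploys/day


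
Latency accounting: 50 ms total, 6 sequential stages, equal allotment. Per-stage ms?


Formula: per_stage = total_budget / stages
per_stage = 50 / 6
per_stage = 8.33 ms

8.33 ms


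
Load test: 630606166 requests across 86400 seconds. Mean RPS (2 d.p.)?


Formula: throughput = requests / seconds
throughput = 630606166 / 86400
throughput = 7298.68 requests/second

7298.68 requests/second


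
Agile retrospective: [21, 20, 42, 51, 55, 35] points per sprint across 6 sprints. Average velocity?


Formula: Avg velocity = Total points / Number of sprints
Points: [21, 20, 42, 51, 55, 35]
Sum = 21 + 20 + 42 + 51 + 55 + 35 = 224
Avg velocity = 224 / 6 = 37.33 points/sprint

37.33 points/sprint


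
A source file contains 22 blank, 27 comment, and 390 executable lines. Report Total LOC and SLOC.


Total LOC = blank + comment + code
Total LOC = 22 + 27 + 390 = 439
SLOC (source only) = code = 390

Total LOC: 439, SLOC: 390


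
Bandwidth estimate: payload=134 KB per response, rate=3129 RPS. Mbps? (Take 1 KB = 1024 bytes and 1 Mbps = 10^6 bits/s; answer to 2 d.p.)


Formula: Mbps = payload_bytes * RPS * 8 / 1e6
Payload per request = 134 KB = 134 * 1024 = 137216 bytes
Total bytes/sec = 137216 * 3129 = 429348864
Total bits/sec = 429348864 * 8 = 3434790912
Mbps = 3434790912 / 1e6 = 3434.79

3434.79 Mbps


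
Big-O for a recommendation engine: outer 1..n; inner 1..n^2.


Reasoning: n times n^2
Complexity: O(n^3)

O(n^3)


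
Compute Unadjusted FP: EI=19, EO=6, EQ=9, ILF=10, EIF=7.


UFP = EI*4 + EO*5 + EQ*4 + ILF*10 + EIF*7
UFP = 19*4 + 6*5 + 9*4 + 10*10 + 7*7
UFP = 76 + 30 + 36 + 100 + 49
UFP = 291

291


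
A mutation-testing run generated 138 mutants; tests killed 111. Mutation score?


Mutation score = killed / total * 100
Mutation score = 111 / 138 * 100
Mutation score = 80.43%

80.43%


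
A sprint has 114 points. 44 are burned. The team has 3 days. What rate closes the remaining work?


Formula: Required rate = Remaining points / Days left
Remaining = 114 - 44 = 70 points
Required rate = 70 / 3 = 23.33 points/day

23.33 points/day


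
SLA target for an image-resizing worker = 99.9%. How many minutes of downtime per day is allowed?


Formula: allowed downtime = period * (100 - SLA) / 100
Period (day) = 1440 minutes
Unavailability fraction = (100 - 99.9) / 100
Allowed downtime = 1440 * (100 - 99.9) / 100
Allowed downtime = 1.44 minutes

1.44 minutes


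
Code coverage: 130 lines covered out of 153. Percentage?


Coverage = covered / total * 100
Coverage = 130 / 153 * 100
Coverage = 84.97%

84.97%


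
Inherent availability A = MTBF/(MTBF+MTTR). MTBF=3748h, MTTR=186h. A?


Availability = MTBF / (MTBF + MTTR)
Availability = 3748 / (3748 + 186)
Availability = 3748 / 3934
Availability = 95.272%

95.272%


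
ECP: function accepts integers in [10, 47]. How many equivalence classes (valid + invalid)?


Valid range: [10, 47]
Class 1: x < 10 — invalid
Class 2: 10 ≤ x ≤ 47 — valid
Class 3: x > 47 — invalid
Total equivalence classes: 3

3 equivalence classes


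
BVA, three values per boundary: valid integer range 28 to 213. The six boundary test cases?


Range: [28, 213]
Boundaries: just below min, min, min+1, max-1, max, just above max
Values: [27, 28, 29, 212, 213, 214]

[27, 28, 29, 212, 213, 214]


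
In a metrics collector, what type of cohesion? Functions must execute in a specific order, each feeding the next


Reasoning: Output of one is input to next
Type: Sequential cohesion

Sequential cohesion


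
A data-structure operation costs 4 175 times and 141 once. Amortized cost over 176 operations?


Formula: Amortized cost = Total cost / Operations
Total cost = (175 * 4) + (1 * 141)
Total cost = 700 + 141 = 841
Amortized = 841 / 176 = 4.7784

4.7784


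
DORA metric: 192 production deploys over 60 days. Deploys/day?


Formula: deployments per day = releases / days
= 192 / 60
= 3.2 deploys/day
(equivalently, 22.4 deploys/week)

3.2 deploys/day


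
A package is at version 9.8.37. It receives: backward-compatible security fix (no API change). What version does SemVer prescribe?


Current: 9.8.37
Change category: 'backward-compatible security fix (no API change)' → patch bump
SemVer rule: patch bump → increment PATCH (MAJOR and MINOR unchanged)
New: 9.8.38

9.8.38


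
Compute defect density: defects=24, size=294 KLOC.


Defect density = defects / KLOC
Defect density = 24 / 294
Defect density = 0.082 defects/KLOC

0.082 defects/KLOC


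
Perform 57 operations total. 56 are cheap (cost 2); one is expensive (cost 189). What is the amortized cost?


Formula: Amortized cost = Total cost / Operations
Total cost = (56 * 2) + (1 * 189)
Total cost = 112 + 189 = 301
Amortized = 301 / 57 = 5.2807

5.2807


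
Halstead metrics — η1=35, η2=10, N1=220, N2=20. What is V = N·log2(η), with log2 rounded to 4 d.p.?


Formula: V = N * log2(η), where N = N1 + N2 and η = η1 + η2
η = 35 + 10 = 45
N = 220 + 20 = 240
log2(45) ≈ 5.4919
V = 240 * 5.4919 = 1318.06

1318.06


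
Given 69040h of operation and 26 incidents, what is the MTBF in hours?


Formula: MTBF = Total operating time / Number of failures
MTBF = 69040 / 26
MTBF = 2655.38 hours

2655.38 hours


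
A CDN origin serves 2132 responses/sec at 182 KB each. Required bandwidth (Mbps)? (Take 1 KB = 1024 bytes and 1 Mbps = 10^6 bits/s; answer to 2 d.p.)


Formula: Mbps = payload_bytes * RPS * 8 / 1e6
Payload per request = 182 KB = 182 * 1024 = 186368 bytes
Total bytes/sec = 186368 * 2132 = 397336576
Total bits/sec = 397336576 * 8 = 3178692608
Mbps = 3178692608 / 1e6 = 3178.69

3178.69 Mbps


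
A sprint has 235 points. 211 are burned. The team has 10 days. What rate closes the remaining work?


Formula: Required rate = Remaining points / Days left
Remaining = 235 - 211 = 24 points
Required rate = 24 / 10 = 2.4 points/day

2.4 points/day


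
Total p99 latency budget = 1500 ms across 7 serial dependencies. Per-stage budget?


Formula: per_stage = total_budget / stages
per_stage = 1500 / 7
per_stage = 214.29 ms

214.29 ms


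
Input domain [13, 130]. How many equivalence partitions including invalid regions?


Valid range: [13, 130]
Class 1: x < 13 — invalid
Class 2: 13 ≤ x ≤ 130 — valid
Class 3: x > 130 — invalid
Total equivalence classes: 3

3 equivalence classes


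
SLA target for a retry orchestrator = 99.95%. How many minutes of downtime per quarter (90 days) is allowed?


Formula: allowed downtime = period * (100 - SLA) / 100
Period (quarter (90 days)) = 129600 minutes
Unavailability fraction = (100 - 99.95) / 100
Allowed downtime = 129600 * (100 - 99.95) / 100
Allowed downtime = 64.8 minutes

64.8 minutes


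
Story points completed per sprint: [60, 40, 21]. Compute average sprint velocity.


Formula: Avg velocity = Total points / Number of sprints
Points: [60, 40, 21]
Sum = 60 + 40 + 21 = 121
Avg velocity = 121 / 3 = 40.33 points/sprint

40.33 points/sprint


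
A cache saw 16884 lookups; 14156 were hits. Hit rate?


Formula: hit rate = hits / (hits + misses) * 100
hit rate = 14156 / (14156 + 2728) * 100
hit rate = 14156 / 16884 * 100
hit rate = 83.84%

83.84%


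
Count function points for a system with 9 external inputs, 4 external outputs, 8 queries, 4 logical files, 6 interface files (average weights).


UFP = EI*4 + EO*5 + EQ*4 + ILF*10 + EIF*7
UFP = 9*4 + 4*5 + 8*4 + 4*10 + 6*7
UFP = 36 + 20 + 32 + 40 + 42
UFP = 170

170


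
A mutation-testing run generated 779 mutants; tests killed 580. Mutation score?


Mutation score = killed / total * 100
Mutation score = 580 / 779 * 100
Mutation score = 74.45%

74.45%


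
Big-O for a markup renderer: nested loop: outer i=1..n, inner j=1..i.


Reasoning: triangle: n(n+1)/2 ~ n^2/2
Complexity: O(n^2)

O(n^2)


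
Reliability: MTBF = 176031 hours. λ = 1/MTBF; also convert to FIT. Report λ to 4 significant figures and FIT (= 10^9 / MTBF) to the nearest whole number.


Formula: λ = 1 / MTBF; FIT = λ × 1e9 = 1e9 / MTBF
λ = 1 / 176031 ≈ 5.681e-06 failures/hour
FIT = 1e9 / 176031 ≈ 5681 failures per 1e9 hours (nearest whole number)

λ = 5.681e-06 /h, FIT = 5681


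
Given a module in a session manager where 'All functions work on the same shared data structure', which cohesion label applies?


Reasoning: Functions share data
Type: Communicational cohesion

Communicational cohesion


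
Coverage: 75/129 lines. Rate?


Coverage = covered / total * 100
Coverage = 75 / 129 * 100
Coverage = 58.14%

58.14%


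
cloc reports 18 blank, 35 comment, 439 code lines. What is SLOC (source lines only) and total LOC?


Total LOC = blank + comment + code
Total LOC = 18 + 35 + 439 = 492
SLOC (source only) = code = 439

Total LOC: 492, SLOC: 439


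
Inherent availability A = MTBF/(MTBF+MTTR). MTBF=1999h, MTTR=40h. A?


Availability = MTBF / (MTBF + MTTR)
Availability = 1999 / (1999 + 40)
Availability = 1999 / 2039
Availability = 98.0383%

98.0383%


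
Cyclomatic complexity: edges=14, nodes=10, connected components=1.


Formula: V(G) = E - N + 2P
V(G) = 14 - 10 + 2*1
V(G) = 4 + 2
V(G) = 6

6


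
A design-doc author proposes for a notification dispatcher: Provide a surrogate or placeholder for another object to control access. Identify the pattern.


This matches the Proxy pattern

Proxy


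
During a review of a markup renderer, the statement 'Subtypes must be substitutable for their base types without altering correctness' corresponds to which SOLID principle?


This describes the Liskov Substitution Principle (LSP)

Liskov Substitution Principle (LSP)


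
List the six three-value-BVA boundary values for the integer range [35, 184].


Range: [35, 184]
Boundaries: just below min, min, min+1, max-1, max, just above max
Values: [34, 35, 36, 183, 184, 185]

[34, 35, 36, 183, 184, 185]


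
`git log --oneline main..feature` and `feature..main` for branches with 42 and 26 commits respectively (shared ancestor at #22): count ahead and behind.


Common ancestor: commit #22
feature commits after divergence: 42 - 22 = 20
main commits after divergence: 26 - 22 = 4
feature is 20 commits ahead of main
main is 4 commits ahead of feature

feature ahead: 20, main ahead: 4


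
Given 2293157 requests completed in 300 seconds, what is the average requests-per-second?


Formula: throughput = requests / seconds
throughput = 2293157 / 300
throughput = 7643.86 requests/second

7643.86 requests/second


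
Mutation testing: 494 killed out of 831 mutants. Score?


Mutation score = killed / total * 100
Mutation score = 494 / 831 * 100
Mutation score = 59.45%

59.45%


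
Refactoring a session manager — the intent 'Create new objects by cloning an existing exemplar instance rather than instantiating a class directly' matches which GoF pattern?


This matches the Prototype pattern

Prototype


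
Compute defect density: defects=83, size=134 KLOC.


Defect density = defects / KLOC
Defect density = 83 / 134
Defect density = 0.619 defects/KLOC

0.619 defects/KLOC


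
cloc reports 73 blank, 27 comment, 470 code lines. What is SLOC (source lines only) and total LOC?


Total LOC = blank + comment + code
Total LOC = 73 + 27 + 470 = 570
SLOC (source only) = code = 470

Total LOC: 570, SLOC: 470


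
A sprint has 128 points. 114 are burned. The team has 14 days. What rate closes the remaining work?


Formula: Required rate = Remaining points / Days left
Remaining = 128 - 114 = 14 points
Required rate = 14 / 14 = 1.0 points/day

1.0 points/day


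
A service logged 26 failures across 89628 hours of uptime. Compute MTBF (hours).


Formula: MTBF = Total operating time / Number of failures
MTBF = 89628 / 26
MTBF = 3447.23 hours

3447.23 hours


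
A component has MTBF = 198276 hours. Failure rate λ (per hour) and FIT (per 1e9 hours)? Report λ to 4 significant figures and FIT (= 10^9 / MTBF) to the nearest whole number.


Formula: λ = 1 / MTBF; FIT = λ × 1e9 = 1e9 / MTBF
λ = 1 / 198276 ≈ 5.043e-06 failures/hour
FIT = 1e9 / 198276 ≈ 5043 failures per 1e9 hours (nearest whole number)

λ = 5.043e-06 /h, FIT = 5043


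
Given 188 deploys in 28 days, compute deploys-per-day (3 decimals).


Formula: deployments per day = releases / days
= 188 / 28
= 6.714 deploys/day
(equivalently, 47.0 deploys/week)

6.714 deploys/day


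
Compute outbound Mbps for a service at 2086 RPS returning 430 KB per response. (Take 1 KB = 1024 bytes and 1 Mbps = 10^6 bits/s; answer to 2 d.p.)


Formula: Mbps = payload_bytes * RPS * 8 / 1e6
Payload per request = 430 KB = 430 * 1024 = 440320 bytes
Total bytes/sec = 440320 * 2086 = 918507520
Total bits/sec = 918507520 * 8 = 7348060160
Mbps = 7348060160 / 1e6 = 7348.06

7348.06 Mbps


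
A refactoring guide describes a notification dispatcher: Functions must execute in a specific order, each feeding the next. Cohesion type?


Reasoning: Output of one is input to next
Type: Sequential cohesion

Sequential cohesion


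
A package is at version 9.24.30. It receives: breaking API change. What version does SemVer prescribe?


Current: 9.24.30
Change category: 'breaking API change' → major bump
SemVer rule: major bump → increment MAJOR, reset MINOR and PATCH to 0
New: 10.0.0

10.0.0


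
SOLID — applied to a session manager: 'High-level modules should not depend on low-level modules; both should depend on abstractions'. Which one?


This describes the Dependency Inversion Principle (DIP)

Dependency Inversion Principle (DIP)


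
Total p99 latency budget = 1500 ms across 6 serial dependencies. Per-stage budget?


Formula: per_stage = total_budget / stages
per_stage = 1500 / 6
per_stage = 250.0 ms

250.0 ms


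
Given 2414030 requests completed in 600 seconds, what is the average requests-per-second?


Formula: throughput = requests / seconds
throughput = 2414030 / 600
throughput = 4023.38 requests/second

4023.38 requests/second


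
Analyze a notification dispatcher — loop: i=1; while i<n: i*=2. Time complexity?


Reasoning: i doubles each step so iterations are log2(n)
Complexity: O(log n)

O(log n)


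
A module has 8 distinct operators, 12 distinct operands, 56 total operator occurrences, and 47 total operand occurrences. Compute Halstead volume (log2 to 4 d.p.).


Formula: V = N * log2(η), where N = N1 + N2 and η = η1 + η2
η = 8 + 12 = 20
N = 56 + 47 = 103
log2(20) ≈ 4.3219
V = 103 * 4.3219 = 445.16

445.16


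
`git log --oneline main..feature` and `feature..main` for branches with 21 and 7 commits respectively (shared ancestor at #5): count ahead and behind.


Common ancestor: commit #5
feature commits after divergence: 21 - 5 = 16
main commits after divergence: 7 - 5 = 2
feature is 16 commits ahead of main
main is 2 commits ahead of feature

feature ahead: 16, main ahead: 2


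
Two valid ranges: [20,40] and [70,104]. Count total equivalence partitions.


Valid ranges: [20,40] and [70,104]
Class 1: x < 20 — invalid
Class 2: 20 ≤ x ≤ 40 — valid
Class 3: 40 < x < 70 — invalid (gap between ranges)
Class 4: 70 ≤ x ≤ 104 — valid
Class 5: x > 104 — invalid
Total equivalence classes: 5

5 equivalence classes


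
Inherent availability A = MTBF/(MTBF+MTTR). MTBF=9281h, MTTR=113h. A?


Availability = MTBF / (MTBF + MTTR)
Availability = 9281 / (9281 + 113)
Availability = 9281 / 9394
Availability = 98.7971%

98.7971%


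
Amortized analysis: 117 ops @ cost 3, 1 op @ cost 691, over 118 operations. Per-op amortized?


Formula: Amortized cost = Total cost / Operations
Total cost = (117 * 3) + (1 * 691)
Total cost = 351 + 691 = 1042
Amortized = 1042 / 118 = 8.8305

8.8305


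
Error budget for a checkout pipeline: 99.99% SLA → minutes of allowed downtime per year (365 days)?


Formula: allowed downtime = period * (100 - SLA) / 100
Period (year (365 days)) = 525600 minutes
Unavailability fraction = (100 - 99.99) / 100
Allowed downtime = 525600 * (100 - 99.99) / 100
Allowed downtime = 52.56 minutes

52.56 minutes


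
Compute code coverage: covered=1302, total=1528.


Coverage = covered / total * 100
Coverage = 1302 / 1528 * 100
Coverage = 85.21%

85.21%


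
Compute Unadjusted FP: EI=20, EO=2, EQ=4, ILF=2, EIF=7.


UFP = EI*4 + EO*5 + EQ*4 + ILF*10 + EIF*7
UFP = 20*4 + 2*5 + 4*4 + 2*10 + 7*7
UFP = 80 + 10 + 16 + 20 + 49
UFP = 175

175


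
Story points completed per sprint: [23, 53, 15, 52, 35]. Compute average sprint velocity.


Formula: Avg velocity = Total points / Number of sprints
Points: [23, 53, 15, 52, 35]
Sum = 23 + 53 + 15 + 52 + 35 = 178
Avg velocity = 178 / 5 = 35.6 points/sprint

35.6 points/sprint


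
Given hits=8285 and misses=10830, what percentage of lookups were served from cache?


Formula: hit rate = hits / (hits + misses) * 100
hit rate = 8285 / (8285 + 10830) * 100
hit rate = 8285 / 19115 * 100
hit rate = 43.34%

43.34%


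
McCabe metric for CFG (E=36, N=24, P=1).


Formula: V(G) = E - N + 2P
V(G) = 36 - 24 + 2*1
V(G) = 12 + 2
V(G) = 14

14


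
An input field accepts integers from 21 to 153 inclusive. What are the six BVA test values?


Range: [21, 153]
Boundaries: just below min, min, min+1, max-1, max, just above max
Values: [20, 21, 22, 152, 153, 154]

[20, 21, 22, 152, 153, 154]


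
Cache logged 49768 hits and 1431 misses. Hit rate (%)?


Formula: hit rate = hits / (hits + misses) * 100
hit rate = 49768 / (49768 + 1431) * 100
hit rate = 49768 / 51199 * 100
hit rate = 97.21%

97.21%


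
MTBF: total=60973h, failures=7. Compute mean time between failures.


Formula: MTBF = Total operating time / Number of failures
MTBF = 60973 / 7
MTBF = 8710.43 hours

8710.43 hours


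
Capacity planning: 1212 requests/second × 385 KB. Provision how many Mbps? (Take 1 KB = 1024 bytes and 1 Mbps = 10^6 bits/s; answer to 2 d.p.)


Formula: Mbps = payload_bytes * RPS * 8 / 1e6
Payload per request = 385 KB = 385 * 1024 = 394240 bytes
Total bytes/sec = 394240 * 1212 = 477818880
Total bits/sec = 477818880 * 8 = 3822551040
Mbps = 3822551040 / 1e6 = 3822.55

3822.55 Mbps


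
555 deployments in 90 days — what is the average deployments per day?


Formula: deployments per day = releases / days
= 555 / 90
= 6.167 deploys/day
(equivalently, 43.17 deploys/week)

6.167 deploys/day


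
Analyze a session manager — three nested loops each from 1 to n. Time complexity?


Reasoning: three levels of nesting over n
Complexity: O(n^3)

O(n^3)


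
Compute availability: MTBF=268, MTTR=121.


Availability = MTBF / (MTBF + MTTR)
Availability = 268 / (268 + 121)
Availability = 268 / 389
Availability = 68.8946%

68.8946%


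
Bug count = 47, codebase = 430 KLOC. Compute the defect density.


Defect density = defects / KLOC
Defect density = 47 / 430
Defect density = 0.109 defects/KLOC

0.109 defects/KLOC


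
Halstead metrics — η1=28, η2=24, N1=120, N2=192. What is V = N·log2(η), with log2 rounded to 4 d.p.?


Formula: V = N * log2(η), where N = N1 + N2 and η = η1 + η2
η = 28 + 24 = 52
N = 120 + 192 = 312
log2(52) ≈ 5.7004
V = 312 * 5.7004 = 1778.52

1778.52


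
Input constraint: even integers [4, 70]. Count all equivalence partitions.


Constraint: even integers in [4, 70]
Class 1: x < 4 — out-of-range invalid
Class 2: x in [4,70] but odd — wrong type invalid
Class 3: x in [4,70] and even — valid
Class 4: x > 70 — out-of-range invalid
Total equivalence classes: 4

4 equivalence classes


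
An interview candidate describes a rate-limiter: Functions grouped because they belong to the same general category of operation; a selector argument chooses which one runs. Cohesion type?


Reasoning: Grouped by category of activity, not by data or sequence
Type: Logical cohesion

Logical cohesion


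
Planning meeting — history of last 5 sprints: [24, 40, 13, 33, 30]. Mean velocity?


Formula: Avg velocity = Total points / Number of sprints
Points: [24, 40, 13, 33, 30]
Sum = 24 + 40 + 13 + 33 + 30 = 140
Avg velocity = 140 / 5 = 28.0 points/sprint

28.0 points/sprint


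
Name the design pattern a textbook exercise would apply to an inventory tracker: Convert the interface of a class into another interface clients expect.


This matches the Adapter pattern

Adapter


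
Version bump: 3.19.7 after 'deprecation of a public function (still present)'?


Current: 3.19.7
Change category: 'deprecation of a public function (still present)' → minor bump
SemVer rule: minor bump → increment MINOR, reset PATCH to 0 (MAJOR unchanged)
New: 3.20.0

3.20.0


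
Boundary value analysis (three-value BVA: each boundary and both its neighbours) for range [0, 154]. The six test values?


Range: [0, 154]
Boundaries: just below min, min, min+1, max-1, max, just above max
Values: [-1, 0, 1, 153, 154, 155]

[-1, 0, 1, 153, 154, 155]


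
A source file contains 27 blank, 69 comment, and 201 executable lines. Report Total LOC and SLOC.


Total LOC = blank + comment + code
Total LOC = 27 + 69 + 201 = 297
SLOC (source only) = code = 201

Total LOC: 297, SLOC: 201


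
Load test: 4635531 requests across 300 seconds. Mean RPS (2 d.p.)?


Formula: throughput = requests / seconds
throughput = 4635531 / 300
throughput = 15451.77 requests/second

15451.77 requests/second


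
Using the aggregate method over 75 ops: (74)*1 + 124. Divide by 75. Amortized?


Formula: Amortized cost = Total cost / Operations
Total cost = (74 * 1) + (1 * 124)
Total cost = 74 + 124 = 198
Amortized = 198 / 75 = 2.64

2.64


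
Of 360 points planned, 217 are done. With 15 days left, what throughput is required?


Formula: Required rate = Remaining points / Days left
Remaining = 360 - 217 = 143 points
Required rate = 143 / 15 = 9.53 points/day

9.53 points/day


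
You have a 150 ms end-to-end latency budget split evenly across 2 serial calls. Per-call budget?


Formula: per_stage = total_budget / stages
per_stage = 150 / 2
per_stage = 75.0 ms

75.0 ms


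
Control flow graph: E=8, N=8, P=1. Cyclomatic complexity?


Formula: V(G) = E - N + 2P
V(G) = 8 - 8 + 2*1
V(G) = 0 + 2
V(G) = 2

2


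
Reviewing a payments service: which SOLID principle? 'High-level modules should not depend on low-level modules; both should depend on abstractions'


This describes the Dependency Inversion Principle (DIP)

Dependency Inversion Principle (DIP)


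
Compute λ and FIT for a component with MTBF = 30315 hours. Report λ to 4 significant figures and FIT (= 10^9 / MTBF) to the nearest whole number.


Formula: λ = 1 / MTBF; FIT = λ × 1e9 = 1e9 / MTBF
λ = 1 / 30315 ≈ 3.299e-05 failures/hour
FIT = 1e9 / 30315 ≈ 32987 failures per 1e9 hours (nearest whole number)

λ = 3.299e-05 /h, FIT = 32987


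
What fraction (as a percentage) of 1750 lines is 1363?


Coverage = covered / total * 100
Coverage = 1363 / 1750 * 100
Coverage = 77.89%

77.89%


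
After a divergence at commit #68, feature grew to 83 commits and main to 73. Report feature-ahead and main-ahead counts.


Common ancestor: commit #68
feature commits after divergence: 83 - 68 = 15
main commits after divergence: 73 - 68 = 5
feature is 15 commits ahead of main
main is 5 commits ahead of feature

feature ahead: 15, main ahead: 5


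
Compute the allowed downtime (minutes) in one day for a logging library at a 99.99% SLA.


Formula: allowed downtime = period * (100 - SLA) / 100
Period (day) = 1440 minutes
Unavailability fraction = (100 - 99.99) / 100
Allowed downtime = 1440 * (100 - 99.99) / 100
Allowed downtime = 0.144 minutes

0.144 minutes


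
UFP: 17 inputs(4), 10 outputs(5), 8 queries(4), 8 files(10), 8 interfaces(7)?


UFP = EI*4 + EO*5 + EQ*4 + ILF*10 + EIF*7
UFP = 17*4 + 10*5 + 8*4 + 8*10 + 8*7
UFP = 68 + 50 + 32 + 80 + 56
UFP = 286

286


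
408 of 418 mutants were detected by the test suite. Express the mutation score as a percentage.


Mutation score = killed / total * 100
Mutation score = 408 / 418 * 100
Mutation score = 97.61%

97.61%


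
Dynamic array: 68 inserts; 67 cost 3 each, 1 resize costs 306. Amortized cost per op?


Formula: Amortized cost = Total cost / Operations
Total cost = (67 * 3) + (1 * 306)
Total cost = 201 + 306 = 507
Amortized = 507 / 68 = 7.4559

7.4559


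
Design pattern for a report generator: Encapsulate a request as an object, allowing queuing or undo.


This matches the Command pattern

Command


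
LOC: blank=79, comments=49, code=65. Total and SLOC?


Total LOC = blank + comment + code
Total LOC = 79 + 49 + 65 = 193
SLOC (source only) = code = 65

Total LOC: 193, SLOC: 65


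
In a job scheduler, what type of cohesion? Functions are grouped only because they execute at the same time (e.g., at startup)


Reasoning: Related by timing only
Type: Temporal cohesion

Temporal cohesion


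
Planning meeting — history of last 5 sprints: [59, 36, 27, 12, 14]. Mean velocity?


Formula: Avg velocity = Total points / Number of sprints
Points: [59, 36, 27, 12, 14]
Sum = 59 + 36 + 27 + 12 + 14 = 148
Avg velocity = 148 / 5 = 29.6 points/sprint

29.6 points/sprint


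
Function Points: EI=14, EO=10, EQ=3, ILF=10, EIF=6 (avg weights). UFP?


UFP = EI*4 + EO*5 + EQ*4 + ILF*10 + EIF*7
UFP = 14*4 + 10*5 + 3*4 + 10*10 + 6*7
UFP = 56 + 50 + 12 + 100 + 42
UFP = 260

260


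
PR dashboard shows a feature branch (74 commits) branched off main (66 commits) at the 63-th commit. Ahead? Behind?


Common ancestor: commit #63
feature commits after divergence: 74 - 63 = 11
main commits after divergence: 66 - 63 = 3
feature is 11 commits ahead of main
main is 3 commits ahead of feature

feature ahead: 11, main ahead: 3


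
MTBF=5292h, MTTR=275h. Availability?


Availability = MTBF / (MTBF + MTTR)
Availability = 5292 / (5292 + 275)
Availability = 5292 / 5567
Availability = 95.0602%

95.0602%


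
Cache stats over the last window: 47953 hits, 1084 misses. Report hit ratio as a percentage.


Formula: hit rate = hits / (hits + misses) * 100
hit rate = 47953 / (47953 + 1084) * 100
hit rate = 47953 / 49037 * 100
hit rate = 97.79%

97.79%


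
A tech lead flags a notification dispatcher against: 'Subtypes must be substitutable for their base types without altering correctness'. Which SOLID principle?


This describes the Liskov Substitution Principle (LSP)

Liskov Substitution Principle (LSP)


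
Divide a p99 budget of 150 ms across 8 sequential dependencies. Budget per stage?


Formula: per_stage = total_budget / stages
per_stage = 150 / 8
per_stage = 18.75 ms

18.75 ms


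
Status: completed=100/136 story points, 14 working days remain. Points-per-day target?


Formula: Required rate = Remaining points / Days left
Remaining = 136 - 100 = 36 points
Required rate = 36 / 14 = 2.57 points/day

2.57 points/day


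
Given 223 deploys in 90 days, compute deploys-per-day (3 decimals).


Formula: deployments per day = releases / days
= 223 / 90
= 2.478 deploys/day
(equivalently, 17.34 deploys/week)

2.478 deploys/day


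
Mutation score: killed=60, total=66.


Mutation score = killed / total * 100
Mutation score = 60 / 66 * 100
Mutation score = 90.91%

90.91%


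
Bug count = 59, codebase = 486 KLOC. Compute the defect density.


Defect density = defects / KLOC
Defect density = 59 / 486
Defect density = 0.121 defects/KLOC

0.121 defects/KLOC


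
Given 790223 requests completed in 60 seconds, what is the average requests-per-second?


Formula: throughput = requests / seconds
throughput = 790223 / 60
throughput = 13170.38 requests/second

13170.38 requests/second


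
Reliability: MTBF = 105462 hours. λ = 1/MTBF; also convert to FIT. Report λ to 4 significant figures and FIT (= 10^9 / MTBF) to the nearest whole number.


Formula: λ = 1 / MTBF; FIT = λ × 1e9 = 1e9 / MTBF
λ = 1 / 105462 ≈ 9.482e-06 failures/hour
FIT = 1e9 / 105462 ≈ 9482 failures per 1e9 hours (nearest whole number)

λ = 9.482e-06 /h, FIT = 9482


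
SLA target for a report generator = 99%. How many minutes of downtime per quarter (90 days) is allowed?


Formula: allowed downtime = period * (100 - SLA) / 100
Period (quarter (90 days)) = 129600 minutes
Unavailability fraction = (100 - 99.0) / 100
Allowed downtime = 129600 * (100 - 99.0) / 100
Allowed downtime = 1296.0 minutes

1296.0 minutes


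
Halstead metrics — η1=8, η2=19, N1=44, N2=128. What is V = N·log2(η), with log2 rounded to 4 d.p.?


Formula: V = N * log2(η), where N = N1 + N2 and η = η1 + η2
η = 8 + 19 = 27
N = 44 + 128 = 172
log2(27) ≈ 4.7549
V = 172 * 4.7549 = 817.84

817.84


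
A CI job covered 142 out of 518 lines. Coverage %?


Coverage = covered / total * 100
Coverage = 142 / 518 * 100
Coverage = 27.41%

27.41%


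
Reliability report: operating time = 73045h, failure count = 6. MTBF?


Formula: MTBF = Total operating time / Number of failures
MTBF = 73045 / 6
MTBF = 12174.17 hours

12174.17 hours


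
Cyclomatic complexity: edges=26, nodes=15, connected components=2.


Formula: V(G) = E - N + 2P
V(G) = 26 - 15 + 2*2
V(G) = 11 + 4
V(G) = 15

15


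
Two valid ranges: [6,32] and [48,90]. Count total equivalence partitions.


Valid ranges: [6,32] and [48,90]
Class 1: x < 6 — invalid
Class 2: 6 ≤ x ≤ 32 — valid
Class 3: 32 < x < 48 — invalid (gap between ranges)
Class 4: 48 ≤ x ≤ 90 — valid
Class 5: x > 90 — invalid
Total equivalence classes: 5

5 equivalence classes


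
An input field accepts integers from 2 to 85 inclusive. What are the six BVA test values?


Range: [2, 85]
Boundaries: just below min, min, min+1, max-1, max, just above max
Values: [1, 2, 3, 84, 85, 86]

[1, 2, 3, 84, 85, 86]


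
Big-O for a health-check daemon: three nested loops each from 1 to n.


Reasoning: three levels of nesting over n
Complexity: O(n^3)

O(n^3)


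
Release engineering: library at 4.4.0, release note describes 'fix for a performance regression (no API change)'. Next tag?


Current: 4.4.0
Change category: 'fix for a performance regression (no API change)' → patch bump
SemVer rule: patch bump → increment PATCH (MAJOR and MINOR unchanged)
New: 4.4.1

4.4.1


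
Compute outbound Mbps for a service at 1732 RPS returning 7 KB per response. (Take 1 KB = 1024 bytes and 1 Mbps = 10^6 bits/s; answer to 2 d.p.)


Formula: Mbps = payload_bytes * RPS * 8 / 1e6
Payload per request = 7 KB = 7 * 1024 = 7168 bytes
Total bytes/sec = 7168 * 1732 = 12414976
Total bits/sec = 12414976 * 8 = 99319808
Mbps = 99319808 / 1e6 = 99.32

99.32 Mbps


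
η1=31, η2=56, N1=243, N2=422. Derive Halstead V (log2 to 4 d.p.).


Formula: V = N * log2(η), where N = N1 + N2 and η = η1 + η2
η = 31 + 56 = 87
N = 243 + 422 = 665
log2(87) ≈ 6.4429
V = 665 * 6.4429 = 4284.53

4284.53


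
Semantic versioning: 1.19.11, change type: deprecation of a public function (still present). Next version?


Current: 1.19.11
Change category: 'deprecation of a public function (still present)' → minor bump
SemVer rule: minor bump → increment MINOR, reset PATCH to 0 (MAJOR unchanged)
New: 1.20.0

1.20.0


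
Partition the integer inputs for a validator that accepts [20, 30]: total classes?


Valid range: [20, 30]
Class 1: x < 20 — invalid
Class 2: 20 ≤ x ≤ 30 — valid
Class 3: x > 30 — invalid
Total equivalence classes: 3

3 equivalence classes


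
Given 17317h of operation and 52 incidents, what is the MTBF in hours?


Formula: MTBF = Total operating time / Number of failures
MTBF = 17317 / 52
MTBF = 333.02 hours

333.02 hours


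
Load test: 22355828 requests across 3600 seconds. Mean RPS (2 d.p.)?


Formula: throughput = requests / seconds
throughput = 22355828 / 3600
throughput = 6209.95 requests/second

6209.95 requests/second


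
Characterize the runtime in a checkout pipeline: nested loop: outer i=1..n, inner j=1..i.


Reasoning: triangle: n(n+1)/2 ~ n^2/2
Complexity: O(n^2)

O(n^2)


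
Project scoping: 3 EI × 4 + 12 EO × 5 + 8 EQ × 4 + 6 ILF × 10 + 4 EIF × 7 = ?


UFP = EI*4 + EO*5 + EQ*4 + ILF*10 + EIF*7
UFP = 3*4 + 12*5 + 8*4 + 6*10 + 4*7
UFP = 12 + 60 + 32 + 60 + 28
UFP = 192

192


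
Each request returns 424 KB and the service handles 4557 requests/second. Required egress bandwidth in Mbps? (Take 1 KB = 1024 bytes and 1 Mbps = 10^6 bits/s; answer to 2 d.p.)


Formula: Mbps = payload_bytes * RPS * 8 / 1e6
Payload per request = 424 KB = 424 * 1024 = 434176 bytes
Total bytes/sec = 434176 * 4557 = 1978540032
Total bits/sec = 1978540032 * 8 = 15828320256
Mbps = 15828320256 / 1e6 = 15828.32

15828.32 Mbps


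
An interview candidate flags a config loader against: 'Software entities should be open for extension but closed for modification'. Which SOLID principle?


This describes the Open/Closed Principle (OCP)

Open/Closed Principle (OCP)


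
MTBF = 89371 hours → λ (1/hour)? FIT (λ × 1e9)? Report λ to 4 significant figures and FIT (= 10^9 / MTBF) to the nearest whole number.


Formula: λ = 1 / MTBF; FIT = λ × 1e9 = 1e9 / MTBF
λ = 1 / 89371 ≈ 1.119e-05 failures/hour
FIT = 1e9 / 89371 ≈ 11189 failures per 1e9 hours (nearest whole number)

λ = 1.119e-05 /h, FIT = 11189


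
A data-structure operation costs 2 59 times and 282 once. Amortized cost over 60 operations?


Formula: Amortized cost = Total cost / Operations
Total cost = (59 * 2) + (1 * 282)
Total cost = 118 + 282 = 400
Amortized = 400 / 60 = 6.6667

6.6667


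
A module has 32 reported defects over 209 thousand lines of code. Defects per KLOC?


Defect density = defects / KLOC
Defect density = 32 / 209
Defect density = 0.153 defects/KLOC

0.153 defects/KLOC


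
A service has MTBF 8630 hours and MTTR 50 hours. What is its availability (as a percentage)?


Availability = MTBF / (MTBF + MTTR)
Availability = 8630 / (8630 + 50)
Availability = 8630 / 8680
Availability = 99.424%

99.424%


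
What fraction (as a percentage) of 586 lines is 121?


Coverage = covered / total * 100
Coverage = 121 / 586 * 100
Coverage = 20.65%

20.65%


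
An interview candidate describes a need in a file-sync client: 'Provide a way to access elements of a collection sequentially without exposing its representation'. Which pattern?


This matches the Iterator pattern

Iterator


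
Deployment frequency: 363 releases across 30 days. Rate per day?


Formula: deployments per day = releases / days
= 363 / 30
= 12.1 deploys/day
(equivalently, 84.7 deploys/week)

12.1 deploys/day


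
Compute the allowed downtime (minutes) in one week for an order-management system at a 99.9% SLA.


Formula: allowed downtime = period * (100 - SLA) / 100
Period (week) = 10080 minutes
Unavailability fraction = (100 - 99.9) / 100
Allowed downtime = 10080 * (100 - 99.9) / 100
Allowed downtime = 10.08 minutes

10.08 minutes


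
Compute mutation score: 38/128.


Mutation score = killed / total * 100
Mutation score = 38 / 128 * 100
Mutation score = 29.69%

29.69%


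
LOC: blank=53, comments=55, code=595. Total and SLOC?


Total LOC = blank + comment + code
Total LOC = 53 + 55 + 595 = 703
SLOC (source only) = code = 595

Total LOC: 703, SLOC: 595


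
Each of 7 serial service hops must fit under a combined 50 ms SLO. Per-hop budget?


Formula: per_stage = total_budget / stages
per_stage = 50 / 7
per_stage = 7.14 ms

7.14 ms


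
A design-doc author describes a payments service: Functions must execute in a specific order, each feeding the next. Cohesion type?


Reasoning: Output of one is input to next
Type: Sequential cohesion

Sequential cohesion


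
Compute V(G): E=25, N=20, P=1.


Formula: V(G) = E - N + 2P
V(G) = 25 - 20 + 2*1
V(G) = 5 + 2
V(G) = 7

7


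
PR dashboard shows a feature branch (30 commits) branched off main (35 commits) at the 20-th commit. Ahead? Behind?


Common ancestor: commit #20
feature commits after divergence: 30 - 20 = 10
main commits after divergence: 35 - 20 = 15
feature is 10 commits ahead of main
main is 15 commits ahead of feature

feature ahead: 10, main ahead: 15


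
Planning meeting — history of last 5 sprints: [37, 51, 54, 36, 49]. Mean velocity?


Formula: Avg velocity = Total points / Number of sprints
Points: [37, 51, 54, 36, 49]
Sum = 37 + 51 + 54 + 36 + 49 = 227
Avg velocity = 227 / 5 = 45.4 points/sprint

45.4 points/sprint


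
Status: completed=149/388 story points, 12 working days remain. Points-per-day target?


Formula: Required rate = Remaining points / Days left
Remaining = 388 - 149 = 239 points
Required rate = 239 / 12 = 19.92 points/day

19.92 points/day


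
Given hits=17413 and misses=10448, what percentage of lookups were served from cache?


Formula: hit rate = hits / (hits + misses) * 100
hit rate = 17413 / (17413 + 10448) * 100
hit rate = 17413 / 27861 * 100
hit rate = 62.5%

62.5%


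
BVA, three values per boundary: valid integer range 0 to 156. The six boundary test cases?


Range: [0, 156]
Boundaries: just below min, min, min+1, max-1, max, just above max
Values: [-1, 0, 1, 155, 156, 157]

[-1, 0, 1, 155, 156, 157]
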